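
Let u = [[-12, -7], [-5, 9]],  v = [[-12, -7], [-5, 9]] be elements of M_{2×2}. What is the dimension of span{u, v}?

dim = 1

Use coordinates relative to {E₁₁, E₁₂, E₂₁, E₂₂}.
Row-reduce the 2×4 matrix with these as rows.
Reduction leaves 1 leading entry, giving rank 1.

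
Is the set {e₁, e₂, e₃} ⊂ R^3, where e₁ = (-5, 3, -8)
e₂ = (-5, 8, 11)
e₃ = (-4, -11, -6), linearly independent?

The matrix [e₁|e₂|e₃] has determinant -1283.
A nonzero determinant means the columns are linearly independent.

linearly independent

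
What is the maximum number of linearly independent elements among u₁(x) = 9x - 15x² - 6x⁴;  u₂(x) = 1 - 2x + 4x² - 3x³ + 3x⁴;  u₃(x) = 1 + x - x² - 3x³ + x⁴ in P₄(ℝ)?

Pass to coordinate vectors with respect to the basis {1, x, …, x⁴}.
Form the matrix with u₁, u₂, u₃ as columns and reduce.
Exactly 2 pivots survive; hence the rank is 2.

2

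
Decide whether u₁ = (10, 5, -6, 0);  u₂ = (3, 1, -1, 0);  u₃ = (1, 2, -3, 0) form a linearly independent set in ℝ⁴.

linearly dependent

Place the vectors as rows of a 3×4 matrix and reduce to echelon form.
The reduction yields 2 nonzero rows, so the rank is 2.
Since rank 2 < 3, the set is linearly dependent.
Indeed u₁ - 3u₂ - u₃ = 0.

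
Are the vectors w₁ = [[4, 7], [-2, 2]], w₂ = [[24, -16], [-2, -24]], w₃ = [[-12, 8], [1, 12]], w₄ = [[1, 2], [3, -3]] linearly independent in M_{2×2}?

Write each element as a coordinate vector in ℝ⁴ using {E₁₁, E₁₂, E₂₁, E₂₂}.
Form the 4×4 matrix with these as columns; its determinant is 0.
A zero determinant means the columns are linearly dependent.

linearly dependent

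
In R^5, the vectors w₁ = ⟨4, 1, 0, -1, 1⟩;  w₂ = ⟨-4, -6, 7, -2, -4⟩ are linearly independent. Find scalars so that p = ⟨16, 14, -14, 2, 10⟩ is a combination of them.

p = 2w₁ - 2w₂

Write p = c₁w₁ + c₂w₂ and equate components.
Row-reducing the augmented matrix gives the unique coefficients (c₁, c₂) = (2, -2).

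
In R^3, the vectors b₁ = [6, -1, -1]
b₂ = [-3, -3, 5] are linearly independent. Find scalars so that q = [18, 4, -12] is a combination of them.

Set up the augmented matrix [b₁ | b₂ | q] and row-reduce.
Row-reducing the augmented matrix gives the unique coefficients (a₁, a₂) = (2, -2).

q = 2b₁ - 2b₂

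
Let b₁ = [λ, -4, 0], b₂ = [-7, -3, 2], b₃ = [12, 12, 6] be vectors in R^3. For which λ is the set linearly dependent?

λ = -44/7

Dependence holds iff the 3×3 matrix [b₁ b₂ b₃] is singular.
Expanding, det = -42*λ - 264.
This vanishes exactly when λ = -44/7.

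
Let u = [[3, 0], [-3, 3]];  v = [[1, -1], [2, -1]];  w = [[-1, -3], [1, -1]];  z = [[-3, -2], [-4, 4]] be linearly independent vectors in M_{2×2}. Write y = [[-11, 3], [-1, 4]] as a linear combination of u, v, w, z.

y = -3u + 3v - 4w + 3z

Identify each element with its coordinate vector in ℝ⁴ via {E₁₁, E₁₂, E₂₁, E₂₂}.
Set up the augmented matrix [u | v | w | z | y] and row-reduce.
Back-substitution yields (α₁, …, α₄) = (-3, 3, -4, 3).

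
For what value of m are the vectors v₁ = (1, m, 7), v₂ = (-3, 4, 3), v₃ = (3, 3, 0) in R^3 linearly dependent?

The set is linearly dependent precisely when det[v₁; v₂; v₃] = 0.
The determinant works out to 9*m - 156.
This vanishes exactly when m = 52/3.

m = 52/3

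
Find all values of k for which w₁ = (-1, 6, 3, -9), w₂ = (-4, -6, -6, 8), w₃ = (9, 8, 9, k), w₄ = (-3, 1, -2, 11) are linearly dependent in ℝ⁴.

k = 29/3

The vectors are dependent exactly when the determinant of the matrix with rows w₁, w₂, w₃, w₄ vanishes.
Expanding, det = 24*k - 232.
This vanishes exactly when k = 29/3.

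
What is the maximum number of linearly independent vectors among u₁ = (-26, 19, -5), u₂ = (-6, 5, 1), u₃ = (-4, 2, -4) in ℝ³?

2

Put the 3×3 matrix [u₁|u₂|u₃] into echelon form.
Reduction leaves 2 leading entries, giving rank 2.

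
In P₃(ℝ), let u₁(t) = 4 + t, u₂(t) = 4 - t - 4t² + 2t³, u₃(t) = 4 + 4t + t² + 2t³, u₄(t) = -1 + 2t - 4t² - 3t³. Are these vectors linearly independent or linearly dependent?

linearly independent

Write each element as a coordinate vector in ℝ⁴ using {1, t, …, t³}.
Form the 4×4 matrix with these as columns; its determinant is -370.
A nonzero determinant means the columns are linearly independent.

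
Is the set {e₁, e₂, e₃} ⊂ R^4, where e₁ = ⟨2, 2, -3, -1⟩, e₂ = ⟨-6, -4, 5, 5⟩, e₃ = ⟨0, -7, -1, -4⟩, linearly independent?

linearly independent

Row-reduce the matrix whose columns are e₁, e₂, e₃.
The reduction yields 3 nonzero rows, so the rank is 3.
Since rank = 3 (the number of vectors), the set is linearly independent.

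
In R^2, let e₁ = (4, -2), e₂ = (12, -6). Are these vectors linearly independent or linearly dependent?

Row-reduce the matrix whose columns are e₁, e₂.
The reduction yields 1 nonzero row, so the rank is 1.
Since rank 1 < 2, the set is linearly dependent.
Indeed 3e₁ - e₂ = 0.

linearly dependent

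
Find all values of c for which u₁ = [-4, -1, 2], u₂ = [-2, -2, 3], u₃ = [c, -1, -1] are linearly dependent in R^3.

Dependence holds iff the 3×3 matrix [u₁ u₂ u₃] is singular.
The determinant works out to c - 14.
Setting this to zero gives c = 14.

c = 14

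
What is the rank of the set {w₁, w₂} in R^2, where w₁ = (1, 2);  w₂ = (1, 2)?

Row-reduce the 2×2 matrix with these as rows.
Exactly 1 pivot survives; hence the rank is 1.

1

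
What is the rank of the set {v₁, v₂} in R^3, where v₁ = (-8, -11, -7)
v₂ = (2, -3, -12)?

Apply Gaussian elimination to the matrix whose rows are v₁, v₂.
Exactly 2 pivots survive; hence the rank is 2.

2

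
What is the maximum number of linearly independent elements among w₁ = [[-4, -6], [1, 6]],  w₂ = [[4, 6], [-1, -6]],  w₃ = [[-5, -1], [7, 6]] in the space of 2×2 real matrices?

2

Represent each element by its coordinate vector in ℝ⁴.
Form the matrix with w₁, w₂, w₃ as columns and reduce.
The echelon form has 2 nonzero rows, so the rank is 2.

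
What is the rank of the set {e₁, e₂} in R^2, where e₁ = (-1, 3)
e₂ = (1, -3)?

Put the 2×2 matrix [e₁|e₂] into echelon form.
The echelon form has 1 nonzero row, so the rank is 1.

1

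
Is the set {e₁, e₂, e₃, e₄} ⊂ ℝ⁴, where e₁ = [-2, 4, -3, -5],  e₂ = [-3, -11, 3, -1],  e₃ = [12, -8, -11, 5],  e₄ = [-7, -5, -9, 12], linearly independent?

linearly independent

Place the vectors as rows of a 4×4 matrix and reduce to echelon form.
The reduction yields 4 nonzero rows, so the rank is 4.
Since rank = 4 (the number of vectors), the set is linearly independent.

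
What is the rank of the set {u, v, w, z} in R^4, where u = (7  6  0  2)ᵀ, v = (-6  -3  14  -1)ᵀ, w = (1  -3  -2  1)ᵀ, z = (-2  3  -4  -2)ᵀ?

Apply Gaussian elimination to the matrix whose rows are u, v, w, z.
The echelon form has 3 nonzero rows, so the rank is 3.

rank 3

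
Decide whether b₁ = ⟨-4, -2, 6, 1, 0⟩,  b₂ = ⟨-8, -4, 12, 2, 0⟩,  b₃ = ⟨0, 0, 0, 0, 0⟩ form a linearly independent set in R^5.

linearly dependent

One of the vectors is the zero vector, so the set is linearly dependent.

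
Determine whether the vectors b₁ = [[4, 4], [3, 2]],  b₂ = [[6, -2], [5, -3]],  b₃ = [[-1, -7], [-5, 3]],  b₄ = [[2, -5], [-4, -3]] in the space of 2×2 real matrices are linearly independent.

Write each element as a coordinate vector in ℝ⁴ using {E₁₁, E₁₂, E₂₁, E₂₂}.
Form the 4×4 matrix with these as columns; its determinant is -1335.
A nonzero determinant means the columns are linearly independent.

linearly independent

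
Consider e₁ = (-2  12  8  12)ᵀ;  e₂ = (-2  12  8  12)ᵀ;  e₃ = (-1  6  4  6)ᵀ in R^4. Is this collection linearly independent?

One vector is a scalar multiple of another, so the set is dependent.

linearly dependent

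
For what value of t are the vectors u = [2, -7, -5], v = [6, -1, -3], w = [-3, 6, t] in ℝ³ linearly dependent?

Place the vectors as rows of a 3×3 matrix; dependence ⇔ determinant zero.
Expanding, det = 40*t - 192.
This vanishes exactly when t = 24/5.

t = 24/5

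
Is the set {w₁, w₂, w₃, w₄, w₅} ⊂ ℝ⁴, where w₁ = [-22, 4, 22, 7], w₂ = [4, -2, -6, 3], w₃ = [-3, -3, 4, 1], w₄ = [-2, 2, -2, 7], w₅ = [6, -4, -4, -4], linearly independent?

linearly dependent

There are 5 vectors in a 4-dimensional space, so they cannot be linearly independent.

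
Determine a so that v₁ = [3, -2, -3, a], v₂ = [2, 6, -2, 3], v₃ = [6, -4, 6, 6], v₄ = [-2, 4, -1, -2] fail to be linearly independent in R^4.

Place the vectors as rows of a 4×4 matrix; dependence ⇔ determinant zero.
The determinant works out to 108*a - 420.
Solving 108*a - 420 = 0 yields a = 35/9.

a = 35/9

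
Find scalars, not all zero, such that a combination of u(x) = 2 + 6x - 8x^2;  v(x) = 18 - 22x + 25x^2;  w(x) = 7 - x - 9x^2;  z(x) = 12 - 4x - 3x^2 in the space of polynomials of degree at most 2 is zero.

Take coordinates with respect to {1, x, x^2}.
Write the vectors as columns of a matrix and find a nonzero vector in its null space.
One solution (up to scaling) is (2, 1, 2, -3).

2u + v + 2w - 3z = 0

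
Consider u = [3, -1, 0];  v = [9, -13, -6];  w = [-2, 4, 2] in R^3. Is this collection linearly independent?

linearly dependent

Form the 3×3 matrix with these as columns; its determinant is 0.
A zero determinant means the columns are linearly dependent.
Indeed u - v - 3w = 0.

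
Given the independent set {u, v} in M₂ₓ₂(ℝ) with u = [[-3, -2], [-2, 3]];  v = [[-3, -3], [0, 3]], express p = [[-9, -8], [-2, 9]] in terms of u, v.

p = u + 2v

Work in coordinates with respect to the standard basis {E₁₁, E₁₂, E₂₁, E₂₂}.
Since u, v are independent, the coefficients expressing p are uniquely determined by a linear system.
Row-reducing the augmented matrix gives the unique coefficients (c₁, c₂) = (1, 2).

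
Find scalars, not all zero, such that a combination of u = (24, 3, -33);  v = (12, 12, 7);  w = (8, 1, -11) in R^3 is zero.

Write the vectors as columns of a matrix and find a nonzero vector in its null space.
The free variable yields coefficients (1, 0, -3) (any nonzero multiple also works).

u - 3w = 0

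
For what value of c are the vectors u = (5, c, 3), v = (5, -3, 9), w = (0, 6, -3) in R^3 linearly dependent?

The set is linearly dependent precisely when det[u; v; w] = 0.
Cofactor expansion gives det = 15*c - 135.
Setting this to zero gives c = 9.

c = 9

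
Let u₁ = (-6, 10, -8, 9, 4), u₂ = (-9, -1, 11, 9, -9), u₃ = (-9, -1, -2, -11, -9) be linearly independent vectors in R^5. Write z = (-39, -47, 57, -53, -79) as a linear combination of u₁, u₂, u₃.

z = -4u₁ + 3u₂ + 4u₃

Write z = a₁u₁ + … + a₃u₃ and equate components.
The system has the unique solution (a₁, a₂, a₃) = (-4, 3, 4).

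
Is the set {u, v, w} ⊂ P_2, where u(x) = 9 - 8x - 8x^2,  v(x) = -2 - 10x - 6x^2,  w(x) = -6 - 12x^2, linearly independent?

linearly independent

Write each element as a coordinate vector in ℝ³ using {1, x, x^2}.
The matrix [u|v|w] has determinant 1464.
A nonzero determinant means the columns are linearly independent.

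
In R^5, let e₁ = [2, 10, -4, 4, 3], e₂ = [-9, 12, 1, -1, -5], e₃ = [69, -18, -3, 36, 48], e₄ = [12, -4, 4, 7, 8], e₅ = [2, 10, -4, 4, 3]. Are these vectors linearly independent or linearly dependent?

linearly dependent

Two of the vectors are equal, giving an immediate dependence.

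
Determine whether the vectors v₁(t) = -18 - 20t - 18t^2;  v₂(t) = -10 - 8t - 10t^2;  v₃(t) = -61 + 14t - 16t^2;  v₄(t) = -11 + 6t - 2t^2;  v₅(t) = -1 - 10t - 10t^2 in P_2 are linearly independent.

linearly dependent

Write each element as a coordinate vector in ℝ³ using {1, t, t^2}.
There are 5 vectors in a 3-dimensional space, so they cannot be linearly independent.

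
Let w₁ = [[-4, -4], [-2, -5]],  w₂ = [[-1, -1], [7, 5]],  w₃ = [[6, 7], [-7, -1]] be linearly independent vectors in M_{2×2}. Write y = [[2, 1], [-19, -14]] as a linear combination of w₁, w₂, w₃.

y = -w₁ - 4w₂ - w₃

Work in coordinates with respect to the standard basis {E₁₁, E₁₂, E₂₁, E₂₂}.
Since w₁, w₂, w₃ are independent, the coefficients expressing y are uniquely determined by a linear system.
Back-substitution yields (a₁, a₂, a₃) = (-1, -4, -1).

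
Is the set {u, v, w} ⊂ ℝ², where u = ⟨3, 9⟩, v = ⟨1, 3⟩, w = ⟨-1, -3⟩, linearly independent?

There are 3 vectors in a 2-dimensional space, so they cannot be linearly independent.

linearly dependent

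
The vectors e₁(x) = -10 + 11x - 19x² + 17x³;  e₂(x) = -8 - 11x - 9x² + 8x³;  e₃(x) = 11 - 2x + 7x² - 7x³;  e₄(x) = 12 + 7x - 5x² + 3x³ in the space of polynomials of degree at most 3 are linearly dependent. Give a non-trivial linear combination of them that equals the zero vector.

Pass to coordinate vectors relative to the basis {1, x, …, x³}.
Solve the homogeneous system with e₁, e₂, e₃, e₄ as columns by row-reducing the coefficient matrix.
A generator of the null space is (1, 0, 2, -1).

e₁ + 2e₃ - e₄ = 0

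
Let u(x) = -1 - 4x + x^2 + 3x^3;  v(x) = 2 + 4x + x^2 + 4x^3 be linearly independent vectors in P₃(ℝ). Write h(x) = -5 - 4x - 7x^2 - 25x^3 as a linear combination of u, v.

h = -3u - 4v

Take coordinate vectors relative to {1, x, …, x^3}.
Solve the system with u, v as columns and h as the right-hand side.
The system has the unique solution (a₁, a₂) = (-3, -4).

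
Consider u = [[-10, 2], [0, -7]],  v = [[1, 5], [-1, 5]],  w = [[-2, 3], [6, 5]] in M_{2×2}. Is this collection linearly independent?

linearly independent

Write each element as a coordinate vector in ℝ⁴ using {E₁₁, E₁₂, E₂₁, E₂₂}.
Place the vectors as rows of a 3×4 matrix and reduce to echelon form.
The reduction yields 3 nonzero rows, so the rank is 3.
Since rank = 3 (the number of vectors), the set is linearly independent.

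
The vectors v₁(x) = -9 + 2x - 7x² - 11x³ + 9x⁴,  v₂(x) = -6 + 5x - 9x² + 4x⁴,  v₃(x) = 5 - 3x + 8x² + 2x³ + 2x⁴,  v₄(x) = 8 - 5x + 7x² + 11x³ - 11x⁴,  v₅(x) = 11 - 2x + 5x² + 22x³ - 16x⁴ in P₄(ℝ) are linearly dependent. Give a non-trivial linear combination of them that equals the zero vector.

Take coordinates with respect to {1, x, …, x⁴}.
Row-reduce the matrix with v₁, v₂, v₃, v₄, v₅ as columns; the null space gives the coefficients.
The free variable yields coefficients (1, -1, 0, -1, 1) (any nonzero multiple also works).

v₁ - v₂ - v₄ + v₅ = 0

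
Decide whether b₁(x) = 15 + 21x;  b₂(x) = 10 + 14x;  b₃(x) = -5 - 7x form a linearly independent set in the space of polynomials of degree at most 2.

Write each element as a coordinate vector in ℝ³ using {1, x, x^2}.
Row-reduce the matrix whose columns are b₁, b₂, b₃.
The reduction yields 1 nonzero row, so the rank is 1.
Since rank 1 < 3, the set is linearly dependent.
Indeed 2b₁ - 3b₂ = 0.

linearly dependent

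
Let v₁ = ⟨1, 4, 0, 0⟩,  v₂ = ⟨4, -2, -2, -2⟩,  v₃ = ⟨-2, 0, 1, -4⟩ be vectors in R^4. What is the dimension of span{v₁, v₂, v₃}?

dim = 3

Put the 4×3 matrix [v₁|v₂|v₃] into echelon form.
Exactly 3 pivots survive; hence the rank is 3.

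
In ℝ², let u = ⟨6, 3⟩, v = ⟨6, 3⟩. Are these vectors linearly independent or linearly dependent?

linearly dependent

Place the vectors as rows of a 2×2 matrix and reduce to echelon form.
The reduction yields 1 nonzero row, so the rank is 1.
Since rank 1 < 2, the set is linearly dependent.
Indeed u - v = 0.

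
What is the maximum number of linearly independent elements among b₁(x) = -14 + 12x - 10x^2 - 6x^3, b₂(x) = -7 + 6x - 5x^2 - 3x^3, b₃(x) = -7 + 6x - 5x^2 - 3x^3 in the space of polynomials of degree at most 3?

Use coordinates relative to {1, x, …, x^3}.
Apply Gaussian elimination to the matrix whose rows are b₁, b₂, b₃.
The echelon form has 1 nonzero row, so the rank is 1.

1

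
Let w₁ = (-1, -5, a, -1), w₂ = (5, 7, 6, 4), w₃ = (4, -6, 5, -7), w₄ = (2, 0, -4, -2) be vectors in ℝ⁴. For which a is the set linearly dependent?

The vectors are dependent exactly when the determinant of the matrix with rows w₁, w₂, w₃, w₄ vanishes.
Expanding, det = 66*a - 1034.
Solving 66*a - 1034 = 0 yields a = 47/3.

a = 47/3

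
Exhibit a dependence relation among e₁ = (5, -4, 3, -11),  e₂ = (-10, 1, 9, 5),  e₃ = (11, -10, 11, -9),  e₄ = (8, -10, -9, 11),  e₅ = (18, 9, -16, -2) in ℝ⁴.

Set up α₁e₁ + … + α₅e₅ = 0 and solve the homogeneous system.
The free variable yields coefficients (3, 3, -1, 1, 1) (any nonzero multiple also works).

3e₁ + 3e₂ - e₃ + e₄ + e₅ = 0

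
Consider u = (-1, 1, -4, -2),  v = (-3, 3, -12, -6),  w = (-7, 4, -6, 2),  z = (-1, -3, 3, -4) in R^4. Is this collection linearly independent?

One vector is a scalar multiple of another, so the set is dependent.

linearly dependent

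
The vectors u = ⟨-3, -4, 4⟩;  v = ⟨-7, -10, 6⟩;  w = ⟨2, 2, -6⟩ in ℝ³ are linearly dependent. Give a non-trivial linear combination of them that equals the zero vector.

Set up α₁u + … + α₃w = 0 and solve the homogeneous system.
A generator of the null space is (3, -1, 1).

3u - v + w = 0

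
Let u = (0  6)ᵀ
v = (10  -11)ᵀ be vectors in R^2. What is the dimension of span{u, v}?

Put the 2×2 matrix [u|v] into echelon form.
Exactly 2 pivots survive; hence the rank is 2.

2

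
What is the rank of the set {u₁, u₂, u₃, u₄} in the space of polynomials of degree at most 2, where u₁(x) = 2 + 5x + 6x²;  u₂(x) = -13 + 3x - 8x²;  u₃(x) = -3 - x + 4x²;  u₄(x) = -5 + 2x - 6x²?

Use coordinates relative to {1, x, x²}.
Apply Gaussian elimination to the matrix whose rows are u₁, u₂, u₃, u₄.
There are 3 pivot columns, so rank = 3.
(With 4 elements in a 3-dimensional space the rank is at most 3.)

3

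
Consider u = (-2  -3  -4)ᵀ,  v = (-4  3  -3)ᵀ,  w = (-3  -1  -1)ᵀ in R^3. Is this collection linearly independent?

linearly independent

Form the 3×3 matrix with these as columns; its determinant is -55.
A nonzero determinant means the columns are linearly independent.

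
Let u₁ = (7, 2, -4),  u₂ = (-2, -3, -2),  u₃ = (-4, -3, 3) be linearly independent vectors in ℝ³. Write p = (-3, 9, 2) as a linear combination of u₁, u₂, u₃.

p = -3u₁ - u₂ - 4u₃

Since u₁, u₂, u₃ are independent, the coefficients expressing p are uniquely determined by a linear system.
Row-reducing the augmented matrix gives the unique coefficients (c₁, c₂, c₃) = (-3, -1, -4).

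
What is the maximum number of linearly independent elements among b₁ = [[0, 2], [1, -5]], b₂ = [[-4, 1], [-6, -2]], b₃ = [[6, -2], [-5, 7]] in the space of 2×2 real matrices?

3

Pass to coordinate vectors with respect to the basis {E₁₁, E₁₂, E₂₁, E₂₂}.
Apply Gaussian elimination to the matrix whose rows are b₁, b₂, b₃.
The echelon form has 3 nonzero rows, so the rank is 3.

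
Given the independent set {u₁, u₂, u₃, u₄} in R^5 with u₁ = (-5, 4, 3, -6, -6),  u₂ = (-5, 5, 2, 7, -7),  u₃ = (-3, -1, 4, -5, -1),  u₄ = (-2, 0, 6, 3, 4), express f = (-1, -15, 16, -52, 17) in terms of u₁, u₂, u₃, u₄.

Since u₁, u₂, u₃, u₄ are independent, the coefficients expressing f are uniquely determined by a linear system.
The system has the unique solution (a₁, …, a₄) = (2, -4, 3, 1).

f = 2u₁ - 4u₂ + 3u₃ + u₄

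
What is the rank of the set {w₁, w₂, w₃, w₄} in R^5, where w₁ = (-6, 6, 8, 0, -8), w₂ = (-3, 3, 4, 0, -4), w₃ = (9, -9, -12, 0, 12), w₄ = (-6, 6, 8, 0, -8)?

1

Form the matrix with w₁, w₂, w₃, w₄ as columns and reduce.
The echelon form has 1 nonzero row, so the rank is 1.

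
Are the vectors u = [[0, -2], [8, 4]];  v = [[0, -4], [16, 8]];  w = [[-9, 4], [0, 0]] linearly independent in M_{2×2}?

linearly dependent

Write each element as a coordinate vector in ℝ⁴ using {E₁₁, E₁₂, E₂₁, E₂₂}.
One vector is a scalar multiple of another, so the set is dependent.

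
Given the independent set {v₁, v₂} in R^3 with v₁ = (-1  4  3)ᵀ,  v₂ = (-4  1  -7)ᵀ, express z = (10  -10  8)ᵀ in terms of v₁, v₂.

z = -2v₁ - 2v₂

Solve the system with v₁, v₂ as columns and z as the right-hand side.
The system has the unique solution (α₁, α₂) = (-2, -2).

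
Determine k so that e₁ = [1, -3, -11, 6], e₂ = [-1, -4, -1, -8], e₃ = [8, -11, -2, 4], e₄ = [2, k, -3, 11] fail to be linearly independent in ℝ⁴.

Place the vectors as rows of a 4×4 matrix; dependence ⇔ determinant zero.
Expanding, det = 700*k - 1700.
Setting this to zero gives k = 17/7.

k = 17/7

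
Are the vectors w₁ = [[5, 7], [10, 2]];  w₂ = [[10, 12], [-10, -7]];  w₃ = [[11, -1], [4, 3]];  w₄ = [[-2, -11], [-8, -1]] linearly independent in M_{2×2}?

linearly independent

Take coordinates with respect to the standard basis {E₁₁, E₁₂, E₂₁, E₂₂}.
Form the 4×4 matrix with these as columns; its determinant is 3300.
A nonzero determinant means the columns are linearly independent.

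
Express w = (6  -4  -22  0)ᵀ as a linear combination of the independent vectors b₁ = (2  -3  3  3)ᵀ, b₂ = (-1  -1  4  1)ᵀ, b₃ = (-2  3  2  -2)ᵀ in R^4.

w = -2b₁ - 2b₂ - 4b₃

Since b₁, b₂, b₃ are independent, the coefficients expressing w are uniquely determined by a linear system.
Row-reducing the augmented matrix gives the unique coefficients (α₁, α₂, α₃) = (-2, -2, -4).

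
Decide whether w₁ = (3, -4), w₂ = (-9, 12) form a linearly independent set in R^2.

linearly dependent

One vector is a scalar multiple of another, so the set is dependent.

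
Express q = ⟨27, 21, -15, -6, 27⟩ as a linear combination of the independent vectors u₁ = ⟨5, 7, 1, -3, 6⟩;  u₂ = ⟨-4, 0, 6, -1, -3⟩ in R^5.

Solve the system with u₁, u₂ as columns and q as the right-hand side.
The system has the unique solution (a₁, a₂) = (3, -3).

q = 3u₁ - 3u₂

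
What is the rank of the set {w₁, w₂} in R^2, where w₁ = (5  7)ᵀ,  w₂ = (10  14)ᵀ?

1

Apply Gaussian elimination to the matrix whose rows are w₁, w₂.
The echelon form has 1 nonzero row, so the rank is 1.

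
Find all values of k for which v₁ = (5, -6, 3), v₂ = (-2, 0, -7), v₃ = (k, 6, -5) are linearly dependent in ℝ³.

Place the vectors as rows of a 3×3 matrix; dependence ⇔ determinant zero.
Cofactor expansion gives det = 42*k + 234.
Solving 42*k + 234 = 0 yields k = -39/7.

k = -39/7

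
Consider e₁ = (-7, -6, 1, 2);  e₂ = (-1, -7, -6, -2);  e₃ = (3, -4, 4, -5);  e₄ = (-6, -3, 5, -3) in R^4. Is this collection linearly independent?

linearly independent

Form the 4×4 matrix with these as columns; its determinant is -2461.
A nonzero determinant means the columns are linearly independent.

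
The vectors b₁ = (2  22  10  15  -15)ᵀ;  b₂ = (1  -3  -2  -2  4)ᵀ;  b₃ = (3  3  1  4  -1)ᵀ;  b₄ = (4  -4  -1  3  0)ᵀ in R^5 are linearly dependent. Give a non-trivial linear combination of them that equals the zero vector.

Solve the homogeneous system with b₁, b₂, b₃, b₄ as columns by row-reducing the coefficient matrix.
One solution (up to scaling) is (1, 3, -3, 1).

b₁ + 3b₂ - 3b₃ + b₄ = 0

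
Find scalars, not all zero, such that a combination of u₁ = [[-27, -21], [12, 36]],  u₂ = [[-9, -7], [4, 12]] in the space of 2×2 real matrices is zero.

u₁ - 3u₂ = 0

Write each element as a vector in ℝ⁴ using {E₁₁, E₁₂, E₂₁, E₂₂}.
Solve the homogeneous system with u₁, u₂ as columns by row-reducing the coefficient matrix.
One solution (up to scaling) is (1, -3).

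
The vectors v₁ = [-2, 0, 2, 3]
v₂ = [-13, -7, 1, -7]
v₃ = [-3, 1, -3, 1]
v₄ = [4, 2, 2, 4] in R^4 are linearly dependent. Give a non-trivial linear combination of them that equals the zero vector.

Row-reduce the matrix with v₁, v₂, v₃, v₄ as columns; the null space gives the coefficients.
One solution (up to scaling) is (2, -1, -1, -3).

2v₁ - v₂ - v₃ - 3v₄ = 0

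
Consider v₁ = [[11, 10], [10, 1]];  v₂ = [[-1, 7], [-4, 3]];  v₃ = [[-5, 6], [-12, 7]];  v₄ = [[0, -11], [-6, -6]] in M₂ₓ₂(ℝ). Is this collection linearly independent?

Write each element as a coordinate vector in ℝ⁴ using {E₁₁, E₁₂, E₂₁, E₂₂}.
Form the 4×4 matrix with these as columns; its determinant is 3480.
A nonzero determinant means the columns are linearly independent.

linearly independent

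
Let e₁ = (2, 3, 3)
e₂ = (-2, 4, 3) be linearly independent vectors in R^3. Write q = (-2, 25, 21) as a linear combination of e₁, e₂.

q = 3e₁ + 4e₂

Solve the system with e₁, e₂ as columns and q as the right-hand side.
Row-reducing the augmented matrix gives the unique coefficients (a₁, a₂) = (3, 4).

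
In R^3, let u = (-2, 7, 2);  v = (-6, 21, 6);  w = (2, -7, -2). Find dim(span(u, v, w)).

dim = 1

Form the matrix with u, v, w as columns and reduce.
The echelon form has 1 nonzero row, so the rank is 1.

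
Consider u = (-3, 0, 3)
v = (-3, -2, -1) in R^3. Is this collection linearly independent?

Row-reduce the matrix whose columns are u, v.
The reduction yields 2 nonzero rows, so the rank is 2.
Since rank = 2 (the number of vectors), the set is linearly independent.

linearly independent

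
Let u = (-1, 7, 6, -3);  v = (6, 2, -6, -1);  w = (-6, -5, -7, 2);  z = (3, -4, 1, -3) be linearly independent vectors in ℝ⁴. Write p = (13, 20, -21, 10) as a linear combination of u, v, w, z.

Write p = α₁u + … + α₄z and equate components.
Row-reducing the augmented matrix gives the unique coefficients (α₁, …, α₄) = (-1, 3, -1, -4).

p = -u + 3v - w - 4z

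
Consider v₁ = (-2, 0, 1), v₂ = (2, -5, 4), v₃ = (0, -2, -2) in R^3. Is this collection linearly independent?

Row-reduce the matrix whose columns are v₁, v₂, v₃.
The reduction yields 3 nonzero rows, so the rank is 3.
Since rank = 3 (the number of vectors), the set is linearly independent.

linearly independent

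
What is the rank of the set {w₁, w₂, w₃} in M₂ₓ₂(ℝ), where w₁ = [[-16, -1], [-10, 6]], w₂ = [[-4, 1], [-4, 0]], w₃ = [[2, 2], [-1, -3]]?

2

Represent each element by its coordinate vector in ℝ⁴.
Form the matrix with w₁, w₂, w₃ as columns and reduce.
The echelon form has 2 nonzero rows, so the rank is 2.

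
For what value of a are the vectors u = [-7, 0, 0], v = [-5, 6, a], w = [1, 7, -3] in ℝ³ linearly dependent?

The set is linearly dependent precisely when det[u; v; w] = 0.
Cofactor expansion gives det = 49*a + 126.
Setting this to zero gives a = -18/7.

a = -18/7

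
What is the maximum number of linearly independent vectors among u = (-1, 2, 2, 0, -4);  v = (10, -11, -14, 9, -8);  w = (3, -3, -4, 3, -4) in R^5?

Row-reduce the 3×5 matrix with these as rows.
There are 2 pivot columns, so rank = 2.

2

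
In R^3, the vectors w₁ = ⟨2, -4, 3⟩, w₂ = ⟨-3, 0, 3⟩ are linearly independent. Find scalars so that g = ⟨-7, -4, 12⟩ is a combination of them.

g = w₁ + 3w₂

Solve the system with w₁, w₂ as columns and g as the right-hand side.
The system has the unique solution (α₁, α₂) = (1, 3).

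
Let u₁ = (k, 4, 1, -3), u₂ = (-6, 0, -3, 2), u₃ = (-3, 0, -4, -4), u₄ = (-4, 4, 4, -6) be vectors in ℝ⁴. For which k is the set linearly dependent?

Dependence holds iff the 4×4 matrix [u₁ u₂ u₃ u₄] is singular.
The determinant works out to 80*k + 860.
Setting this to zero gives k = -43/4.

k = -43/4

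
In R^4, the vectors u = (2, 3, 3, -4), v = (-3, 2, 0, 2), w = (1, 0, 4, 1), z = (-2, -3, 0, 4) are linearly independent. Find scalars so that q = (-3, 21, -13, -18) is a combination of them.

Set up the augmented matrix [u | v | w | z | q] and row-reduce.
The system has the unique solution (c₁, …, c₄) = (1, 3, -4, -4).

q = u + 3v - 4w - 4z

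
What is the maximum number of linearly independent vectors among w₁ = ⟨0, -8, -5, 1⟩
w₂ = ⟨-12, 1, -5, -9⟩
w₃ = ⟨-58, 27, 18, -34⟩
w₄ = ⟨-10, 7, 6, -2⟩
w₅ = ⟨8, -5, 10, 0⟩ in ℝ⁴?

4

Row-reduce the 5×4 matrix with these as rows.
Exactly 4 pivots survive; hence the rank is 4.
(With 5 elements in a 4-dimensional space the rank is at most 4.)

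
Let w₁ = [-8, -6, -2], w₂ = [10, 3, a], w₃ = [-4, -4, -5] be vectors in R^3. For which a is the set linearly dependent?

a = -31/2

Place the vectors as rows of a 3×3 matrix; dependence ⇔ determinant zero.
Cofactor expansion gives det = -8*a - 124.
Solving -8*a - 124 = 0 yields a = -31/2.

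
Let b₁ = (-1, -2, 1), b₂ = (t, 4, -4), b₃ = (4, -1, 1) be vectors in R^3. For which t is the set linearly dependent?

t = -16

The vectors are dependent exactly when the determinant of the matrix with rows b₁, b₂, b₃ vanishes.
Expanding, det = t + 16.
Solving t + 16 = 0 yields t = -16.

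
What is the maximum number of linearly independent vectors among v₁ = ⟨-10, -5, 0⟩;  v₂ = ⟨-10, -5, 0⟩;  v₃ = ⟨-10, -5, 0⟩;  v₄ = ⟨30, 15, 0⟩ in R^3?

1

Form the matrix with v₁, v₂, v₃, v₄ as columns and reduce.
The echelon form has 1 nonzero row, so the rank is 1.
(With 4 elements in a 3-dimensional space the rank is at most 3.)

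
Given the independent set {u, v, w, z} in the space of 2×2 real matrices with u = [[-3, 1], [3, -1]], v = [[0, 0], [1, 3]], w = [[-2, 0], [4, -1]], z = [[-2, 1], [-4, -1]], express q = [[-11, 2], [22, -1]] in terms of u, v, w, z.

Take coordinate vectors relative to {E₁₁, E₁₂, E₂₁, E₂₂}.
Set up the augmented matrix [u | v | w | z | q] and row-reduce.
The system has the unique solution (c₁, …, c₄) = (3, 1, 2, -1).

q = 3u + v + 2w - z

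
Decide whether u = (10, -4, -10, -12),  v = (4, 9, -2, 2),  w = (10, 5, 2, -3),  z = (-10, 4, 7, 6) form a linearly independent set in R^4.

Place the vectors as rows of a 4×4 matrix and reduce to echelon form.
The reduction yields 4 nonzero rows, so the rank is 4.
Since rank = 4 (the number of vectors), the set is linearly independent.

linearly independent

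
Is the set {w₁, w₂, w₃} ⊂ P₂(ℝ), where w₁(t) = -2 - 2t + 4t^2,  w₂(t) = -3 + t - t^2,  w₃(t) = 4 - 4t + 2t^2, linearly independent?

Write each element as a coordinate vector in ℝ³ using {1, t, t^2}.
Place the vectors as rows of a 3×3 matrix and reduce to echelon form.
The reduction yields 3 nonzero rows, so the rank is 3.
Since rank = 3 (the number of vectors), the set is linearly independent.

linearly independent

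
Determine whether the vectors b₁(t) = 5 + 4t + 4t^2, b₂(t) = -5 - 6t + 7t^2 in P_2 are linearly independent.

linearly independent

Take coordinates with respect to the standard basis {1, t, t^2}.
Place the vectors as rows of a 2×3 matrix and reduce to echelon form.
The reduction yields 2 nonzero rows, so the rank is 2.
Since rank = 2 (the number of vectors), the set is linearly independent.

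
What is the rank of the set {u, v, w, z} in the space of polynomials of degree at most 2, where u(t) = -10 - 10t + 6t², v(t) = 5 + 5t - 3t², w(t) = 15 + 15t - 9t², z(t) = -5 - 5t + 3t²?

rank 1

Represent each element by its coordinate vector in ℝ³.
Apply Gaussian elimination to the matrix whose rows are u, v, w, z.
The echelon form has 1 nonzero row, so the rank is 1.
(With 4 elements in a 3-dimensional space the rank is at most 3.)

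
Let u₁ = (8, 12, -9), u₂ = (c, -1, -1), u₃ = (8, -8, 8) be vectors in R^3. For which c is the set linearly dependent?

c = -37/3

The set is linearly dependent precisely when det[u₁; u₂; u₃] = 0.
Expanding, det = -24*c - 296.
Solving -24*c - 296 = 0 yields c = -37/3.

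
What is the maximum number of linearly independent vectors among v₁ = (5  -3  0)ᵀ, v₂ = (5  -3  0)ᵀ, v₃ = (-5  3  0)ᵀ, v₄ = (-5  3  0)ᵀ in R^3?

1

Row-reduce the 4×3 matrix with these as rows.
Reduction leaves 1 leading entry, giving rank 1.
(With 4 elements in a 3-dimensional space the rank is at most 3.)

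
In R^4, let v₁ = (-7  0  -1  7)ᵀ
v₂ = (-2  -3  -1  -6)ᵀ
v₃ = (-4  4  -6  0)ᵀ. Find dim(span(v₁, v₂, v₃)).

dim = 3

Put the 4×3 matrix [v₁|v₂|v₃] into echelon form.
The echelon form has 3 nonzero rows, so the rank is 3.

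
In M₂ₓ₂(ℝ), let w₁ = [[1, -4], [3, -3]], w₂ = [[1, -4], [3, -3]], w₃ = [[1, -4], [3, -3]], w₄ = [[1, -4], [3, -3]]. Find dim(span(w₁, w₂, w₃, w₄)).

Represent each element by its coordinate vector in ℝ⁴.
Row-reduce the 4×4 matrix with these as rows.
Exactly 1 pivot survives; hence the rank is 1.

1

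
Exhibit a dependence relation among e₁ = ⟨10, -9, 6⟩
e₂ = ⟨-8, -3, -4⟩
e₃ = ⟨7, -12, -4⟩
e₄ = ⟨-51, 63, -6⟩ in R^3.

Solve the homogeneous system with e₁, e₂, e₃, e₄ as columns by row-reducing the coefficient matrix.
The free variable yields coefficients (3, 0, 3, 1) (any nonzero multiple also works).

3e₁ + 3e₃ + e₄ = 0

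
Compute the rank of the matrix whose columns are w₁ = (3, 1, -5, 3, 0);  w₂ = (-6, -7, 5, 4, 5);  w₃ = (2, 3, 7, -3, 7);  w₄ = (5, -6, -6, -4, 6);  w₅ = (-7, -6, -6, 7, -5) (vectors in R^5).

Form the matrix with w₁, w₂, w₃, w₄, w₅ as columns and reduce.
The echelon form has 5 nonzero rows, so the rank is 5.

rank 5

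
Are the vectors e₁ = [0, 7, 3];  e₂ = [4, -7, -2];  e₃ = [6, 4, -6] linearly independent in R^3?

linearly independent

The matrix [e₁|e₂|e₃] has determinant 258.
A nonzero determinant means the columns are linearly independent.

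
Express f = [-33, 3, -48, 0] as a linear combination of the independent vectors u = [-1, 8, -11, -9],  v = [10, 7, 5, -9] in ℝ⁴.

f = 3u - 3v

Write f = a₁u + a₂v and equate components.
The system has the unique solution (a₁, a₂) = (3, -3).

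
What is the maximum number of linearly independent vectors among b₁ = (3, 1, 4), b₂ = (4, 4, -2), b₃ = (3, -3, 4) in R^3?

3

Put the 3×3 matrix [b₁|b₂|b₃] into echelon form.
There are 3 pivot columns, so rank = 3.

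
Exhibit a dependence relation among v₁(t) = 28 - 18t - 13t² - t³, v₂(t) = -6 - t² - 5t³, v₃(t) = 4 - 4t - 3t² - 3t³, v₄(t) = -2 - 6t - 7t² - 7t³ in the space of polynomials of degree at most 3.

Pass to coordinate vectors relative to the basis {1, t, …, t³}.
Set up α₁v₁ + … + α₄v₄ = 0 and solve the homogeneous system.
A generator of the null space is (1, 3, -3, -1).

v₁ + 3v₂ - 3v₃ - v₄ = 0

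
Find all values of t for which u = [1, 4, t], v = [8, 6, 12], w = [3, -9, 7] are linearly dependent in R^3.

t = 7/9

The vectors are dependent exactly when the determinant of the matrix with rows u, v, w vanishes.
The determinant works out to 70 - 90*t.
Solving 70 - 90*t = 0 yields t = 7/9.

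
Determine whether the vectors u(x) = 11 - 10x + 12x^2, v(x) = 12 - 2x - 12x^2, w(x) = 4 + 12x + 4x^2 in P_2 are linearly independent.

linearly independent

Take coordinates with respect to the standard basis {1, x, x^2}.
Place the vectors as rows of a 3×3 matrix and reduce to echelon form.
The reduction yields 3 nonzero rows, so the rank is 3.
Since rank = 3 (the number of vectors), the set is linearly independent.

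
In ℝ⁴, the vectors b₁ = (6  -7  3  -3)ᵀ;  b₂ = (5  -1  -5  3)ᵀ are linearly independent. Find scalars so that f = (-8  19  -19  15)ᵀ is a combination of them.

f = -3b₁ + 2b₂

Write f = c₁b₁ + c₂b₂ and equate components.
Row-reducing the augmented matrix gives the unique coefficients (c₁, c₂) = (-3, 2).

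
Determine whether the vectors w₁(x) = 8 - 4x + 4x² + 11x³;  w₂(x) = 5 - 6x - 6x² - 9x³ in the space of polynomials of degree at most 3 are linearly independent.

linearly independent

Take coordinates with respect to the standard basis {1, x, …, x³}.
Place the vectors as rows of a 2×4 matrix and reduce to echelon form.
The reduction yields 2 nonzero rows, so the rank is 2.
Since rank = 2 (the number of vectors), the set is linearly independent.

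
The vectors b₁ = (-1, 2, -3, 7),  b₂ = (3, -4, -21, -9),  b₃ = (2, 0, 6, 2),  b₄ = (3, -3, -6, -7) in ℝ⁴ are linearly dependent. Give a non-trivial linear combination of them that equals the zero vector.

b₁ - b₂ - b₃ + 2b₄ = 0

Row-reduce the matrix with b₁, b₂, b₃, b₄ as columns; the null space gives the coefficients.
A generator of the null space is (1, -1, -1, 2).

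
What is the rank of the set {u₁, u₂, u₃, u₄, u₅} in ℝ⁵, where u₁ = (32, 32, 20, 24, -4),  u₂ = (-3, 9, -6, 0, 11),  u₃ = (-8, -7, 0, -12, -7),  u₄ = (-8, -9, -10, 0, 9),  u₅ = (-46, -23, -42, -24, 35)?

Apply Gaussian elimination to the matrix whose rows are u₁, u₂, u₃, u₄, u₅.
There are 3 pivot columns, so rank = 3.

3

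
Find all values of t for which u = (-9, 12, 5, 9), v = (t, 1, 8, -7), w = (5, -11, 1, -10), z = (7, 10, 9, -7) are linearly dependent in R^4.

t = 2

The set is linearly dependent precisely when det[u; v; w; z] = 0.
The determinant works out to 870*t - 1740.
Setting this to zero gives t = 2.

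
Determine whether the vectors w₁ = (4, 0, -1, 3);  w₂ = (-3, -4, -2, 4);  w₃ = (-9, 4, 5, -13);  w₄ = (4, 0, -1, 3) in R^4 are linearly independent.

Two of the vectors are equal, giving an immediate dependence.

linearly dependent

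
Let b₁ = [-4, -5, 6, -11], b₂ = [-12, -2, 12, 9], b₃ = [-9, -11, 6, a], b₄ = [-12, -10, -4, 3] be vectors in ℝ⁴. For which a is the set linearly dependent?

a = -33/2

Place the vectors as rows of a 4×4 matrix; dependence ⇔ determinant zero.
Cofactor expansion gives det = -1024*a - 16896.
Setting this to zero gives a = -33/2.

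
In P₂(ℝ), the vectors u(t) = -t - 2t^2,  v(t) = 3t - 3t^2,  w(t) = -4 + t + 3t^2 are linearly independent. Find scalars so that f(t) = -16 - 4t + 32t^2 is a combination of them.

f = -4u - 4v + 4w

Identify each element with its coordinate vector in ℝ³ via {1, t, t^2}.
Solve the system with u, v, w as columns and f as the right-hand side.
The system has the unique solution (c₁, c₂, c₃) = (-4, -4, 4).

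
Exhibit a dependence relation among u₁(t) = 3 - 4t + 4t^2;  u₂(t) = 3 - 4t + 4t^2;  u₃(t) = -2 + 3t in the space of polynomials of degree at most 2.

Take coordinates with respect to {1, t, t^2}.
Solve the homogeneous system with u₁, u₂, u₃ as columns by row-reducing the coefficient matrix.
One solution (up to scaling) is (1, -1, 0).

u₁ - u₂ = 0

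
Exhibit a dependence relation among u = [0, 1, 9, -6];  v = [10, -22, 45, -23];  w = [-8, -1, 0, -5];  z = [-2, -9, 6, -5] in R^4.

3u - v - 2w + 3z = 0

Solve the homogeneous system with u, v, w, z as columns by row-reducing the coefficient matrix.
A generator of the null space is (3, -1, -2, 3).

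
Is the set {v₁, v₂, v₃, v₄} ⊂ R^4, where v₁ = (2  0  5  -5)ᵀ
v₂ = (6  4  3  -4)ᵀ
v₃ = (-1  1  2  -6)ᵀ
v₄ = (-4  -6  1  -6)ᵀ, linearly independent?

linearly independent

Row-reduce the matrix whose columns are v₁, v₂, v₃, v₄.
The reduction yields 4 nonzero rows, so the rank is 4.
Since rank = 4 (the number of vectors), the set is linearly independent.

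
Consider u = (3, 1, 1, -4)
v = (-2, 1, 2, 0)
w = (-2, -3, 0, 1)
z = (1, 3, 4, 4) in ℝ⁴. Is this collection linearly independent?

Row-reduce the matrix whose columns are u, v, w, z.
The reduction yields 4 nonzero rows, so the rank is 4.
Since rank = 4 (the number of vectors), the set is linearly independent.

linearly independent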